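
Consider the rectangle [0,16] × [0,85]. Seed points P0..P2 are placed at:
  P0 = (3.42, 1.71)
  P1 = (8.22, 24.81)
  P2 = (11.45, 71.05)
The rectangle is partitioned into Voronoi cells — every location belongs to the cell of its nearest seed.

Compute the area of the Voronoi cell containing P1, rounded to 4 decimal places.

1. box [0,16]×[0,85]: [(0, 0) (16, 0) (16, 85) (0, 85)]
2. ⊥bis P1·P0 via (5.82,13.26): [(0, 14.4694) (16, 11.1447) (16, 85) (0, 85)]  |A|=1155.0878
3. ⊥bis P1·P2 via (9.835,47.93): [(0, 48.617) (0, 14.4694) (16, 11.1447) (16, 47.4994)]  |A|=564.0187
4. canonical 4-gon: [(0, 48.617) (0, 14.4694) (16, 11.1447) (16, 47.4994)]
5. shoelace: 564.0187

Area of P1's cell: 564.0187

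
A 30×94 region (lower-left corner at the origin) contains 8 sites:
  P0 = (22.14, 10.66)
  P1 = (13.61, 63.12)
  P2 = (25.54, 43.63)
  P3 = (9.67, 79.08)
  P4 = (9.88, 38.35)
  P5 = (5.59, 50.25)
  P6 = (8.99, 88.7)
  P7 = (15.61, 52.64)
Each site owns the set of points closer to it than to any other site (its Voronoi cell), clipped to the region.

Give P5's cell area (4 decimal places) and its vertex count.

1. box [0,30]×[0,94]: [(0, 0) (30, 0) (30, 94) (0, 94)]
2. ⊥bis P5·P0 via (13.865,30.455): [(0, 24.6589) (30, 37.2) (30, 94) (0, 94)]  |A|=1892.1159
3. ⊥bis P5·P1 via (9.6,56.685): [(0, 62.6673) (0, 24.6589) (30, 37.2) (30, 43.9726)]  |A|=671.7149
4. ⊥bis P5·P2 via (15.565,46.94): [(17.2225, 51.935) (0, 62.6673) (0, 24.6589) (9.4876, 28.6251)]  |A|=422.5375
5. ⊥bis P5·P3 via (7.63,64.665): [(17.2225, 51.935) (0, 62.6673) (0, 24.6589) (9.4876, 28.6251)]  |A|=422.5375
6. ⊥bis P5·P4 via (7.735,44.3): [(15.6339, 47.1476) (17.2225, 51.935) (0, 62.6673) (0, 41.5115)]  |A|=215.1239
7. ⊥bis P5·P6 via (7.29,69.475): [(15.6339, 47.1476) (17.2225, 51.935) (0, 62.6673) (0, 41.5115)]  |A|=215.1239
8. ⊥bis P5·P7 via (10.6,51.445): [(11.9425, 45.8168) (9.3065, 56.8679) (0, 62.6673) (0, 41.5115)]  |A|=170.1061
9. canonical 4-gon: [(11.9425, 45.8168) (9.3065, 56.8679) (0, 62.6673) (0, 41.5115)]
10. shoelace: 170.1061

Area of P5's cell: 170.1061 (4 vertices)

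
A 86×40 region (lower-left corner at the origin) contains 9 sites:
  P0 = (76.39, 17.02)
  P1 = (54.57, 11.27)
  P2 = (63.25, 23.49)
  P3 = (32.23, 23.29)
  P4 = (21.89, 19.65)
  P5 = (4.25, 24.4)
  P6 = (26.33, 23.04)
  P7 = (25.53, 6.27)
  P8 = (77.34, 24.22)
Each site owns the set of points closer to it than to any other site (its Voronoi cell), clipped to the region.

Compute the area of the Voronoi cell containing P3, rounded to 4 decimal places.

1. box [0,86]×[0,40]: [(0, 0) (86, 0) (86, 40) (0, 40)]
2. ⊥bis P3·P0 via (54.31,20.155): [(0, 0) (51.4483, 0) (57.1277, 40) (0, 40)]  |A|=2171.5197
3. ⊥bis P3·P1 via (43.4,17.28): [(0, 0) (34.1025, 0) (55.6245, 40) (0, 40)]  |A|=1794.5397
4. ⊥bis P3·P2 via (47.74,23.39): [(0, 0) (34.1025, 0) (47.7275, 25.323) (47.6329, 40) (0, 40)]  |A|=1735.8938
5. ⊥bis P3·P4 via (27.06,21.47): [(34.4142, 0.5793) (47.7275, 25.323) (47.6329, 40) (20.5369, 40)]  |A|=632.9437
6. ⊥bis P3·P5 via (18.24,23.845): [(34.4142, 0.5793) (47.7275, 25.323) (47.6329, 40) (20.5369, 40)]  |A|=632.9437
7. ⊥bis P3·P6 via (29.28,23.165): [(29.6654, 14.0689) (34.4142, 0.5793) (47.7275, 25.323) (47.6329, 40) (28.5667, 40)]  |A|=528.8329
8. ⊥bis P3·P7 via (28.88,14.78): [(29.6481, 14.4776) (39.7521, 10.5001) (47.7275, 25.323) (47.6329, 40) (28.5667, 40)]  |A|=467.2431
9. ⊥bis P3·P8 via (54.785,23.755): [(29.6481, 14.4776) (39.7521, 10.5001) (47.7275, 25.323) (47.6329, 40) (28.5667, 40)]  |A|=467.2431
10. canonical 5-gon: [(29.6481, 14.4776) (39.7521, 10.5001) (47.7275, 25.323) (47.6329, 40) (28.5667, 40)]
11. shoelace: 467.2431

Area of P3's cell: 467.2431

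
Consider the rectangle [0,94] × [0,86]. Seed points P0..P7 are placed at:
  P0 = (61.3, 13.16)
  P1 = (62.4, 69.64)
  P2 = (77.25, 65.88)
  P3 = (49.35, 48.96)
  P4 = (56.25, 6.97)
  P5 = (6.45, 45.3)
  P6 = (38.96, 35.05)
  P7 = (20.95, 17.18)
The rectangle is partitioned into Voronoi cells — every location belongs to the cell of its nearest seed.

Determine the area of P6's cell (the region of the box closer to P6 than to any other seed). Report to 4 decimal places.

1. box [0,94]×[0,86]: [(0, 0) (94, 0) (94, 86) (0, 86)]
2. ⊥bis P6·P0 via (50.13,24.105): [(0, 0) (26.5106, 0) (94, 68.8769) (94, 86) (0, 86)]  |A|=5759.7697
3. ⊥bis P6·P1 via (50.68,52.345): [(0, 0) (26.5106, 0) (66.9787, 41.3001) (1.0159, 86) (0, 86)]  |A|=3450.2359
4. ⊥bis P6·P2 via (58.105,50.465): [(0, 0) (26.5106, 0) (66.1584, 40.4629) (63.6897, 43.5289) (1.0159, 86) (0, 86)]  |A|=3447.9449
5. ⊥bis P6·P3 via (44.155,42.005): [(0, 74.9863) (0, 0) (26.5106, 0) (57.7323, 31.8635)]  |A|=2586.9254
6. ⊥bis P6·P4 via (47.605,21.01): [(0, 74.9863) (0, 0) (13.4835, 0) (46.3252, 20.222) (57.7323, 31.8635)]  |A|=2455.2091
7. ⊥bis P6·P5 via (22.705,40.175): [(27.2606, 54.6242) (10.0383, 0) (13.4835, 0) (46.3252, 20.222) (57.7323, 31.8635)]  |A|=1158.9539
8. ⊥bis P6·P7 via (29.955,26.115): [(27.2606, 54.6242) (21.0892, 35.0502) (39.7931, 16.1999) (46.3252, 20.222) (57.7323, 31.8635)]  |A|=699.1046
9. canonical 5-gon: [(27.2606, 54.6242) (21.0892, 35.0502) (39.7931, 16.1999) (46.3252, 20.222) (57.7323, 31.8635)]
10. shoelace: 699.1046

Area of P6's cell: 699.1046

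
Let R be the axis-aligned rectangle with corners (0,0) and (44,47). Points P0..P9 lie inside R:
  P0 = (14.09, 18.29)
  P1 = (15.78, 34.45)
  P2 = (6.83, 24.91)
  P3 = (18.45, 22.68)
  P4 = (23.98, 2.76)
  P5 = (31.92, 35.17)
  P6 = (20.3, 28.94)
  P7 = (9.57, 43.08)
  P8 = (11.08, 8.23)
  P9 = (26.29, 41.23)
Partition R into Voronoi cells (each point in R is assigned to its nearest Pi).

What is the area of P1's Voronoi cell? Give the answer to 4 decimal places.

1. box [0,44]×[0,47]: [(0, 0) (44, 0) (44, 47) (0, 47)]
2. ⊥bis P1·P0 via (14.935,26.37): [(0, 27.9319) (44, 23.3304) (44, 47) (0, 47)]  |A|=940.2295
3. ⊥bis P1·P2 via (11.305,29.68): [(0, 40.2858) (14.8204, 26.382) (44, 23.3304) (44, 47) (0, 47)]  |A|=848.684
4. ⊥bis P1·P3 via (17.115,28.565): [(0, 40.2858) (13.3934, 27.7208) (44, 34.6638) (44, 47) (0, 47)]  |A|=657.8904
5. ⊥bis P1·P4 via (19.88,18.605): [(0, 40.2858) (13.3934, 27.7208) (44, 34.6638) (44, 47) (0, 47)]  |A|=657.8904
6. ⊥bis P1·P5 via (23.85,34.81): [(0, 40.2858) (13.3934, 27.7208) (24.0583, 30.1401) (23.3062, 47) (0, 47)]  |A|=360.4404
7. ⊥bis P1·P6 via (18.04,31.695): [(0, 40.2858) (13.301, 27.8075) (23.7789, 36.4028) (23.3062, 47) (0, 47)]  |A|=325.8553
8. ⊥bis P1·P7 via (12.675,38.765): [(6.4193, 34.2635) (13.301, 27.8075) (23.7789, 36.4028) (23.3315, 46.4332)]  |A|=150.9391
9. ⊥bis P1·P8 via (13.43,21.34): [(6.4193, 34.2635) (13.301, 27.8075) (23.7789, 36.4028) (23.3315, 46.4332)]  |A|=150.9391
10. ⊥bis P1·P9 via (21.035,37.84): [(17.9771, 42.5803) (6.4193, 34.2635) (13.301, 27.8075) (22.5909, 35.4282)]  |A|=116.7265
11. canonical 4-gon: [(17.9771, 42.5803) (6.4193, 34.2635) (13.301, 27.8075) (22.5909, 35.4282)]
12. shoelace: 116.7265

Area of P1's cell: 116.7265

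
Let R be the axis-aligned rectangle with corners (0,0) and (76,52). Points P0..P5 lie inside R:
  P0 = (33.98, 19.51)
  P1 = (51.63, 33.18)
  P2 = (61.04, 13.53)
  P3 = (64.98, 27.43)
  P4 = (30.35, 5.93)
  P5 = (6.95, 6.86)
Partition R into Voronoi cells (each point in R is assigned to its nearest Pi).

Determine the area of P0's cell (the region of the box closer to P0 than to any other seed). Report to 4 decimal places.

Area of P0's cell: 1030.9668

1. box [0,76]×[0,52]: [(0, 0) (76, 0) (76, 52) (0, 52)]
2. ⊥bis P0·P1 via (42.805,26.345): [(0, 0) (63.2093, 0) (22.9351, 52) (0, 52)]  |A|=2239.7546
3. ⊥bis P0·P2 via (47.51,16.52): [(0, 0) (43.8592, 0) (48.1548, 19.4376) (22.9351, 52) (0, 52)]  |A|=2051.6946
4. ⊥bis P0·P3 via (49.48,23.47): [(0, 0) (43.8592, 0) (48.1548, 19.4376) (22.9351, 52) (0, 52)]  |A|=2051.6946
5. ⊥bis P0·P4 via (32.165,12.72): [(0, 21.3179) (45.8612, 9.0589) (48.1548, 19.4376) (22.9351, 52) (0, 52)]  |A|=1364.2043
6. ⊥bis P0·P5 via (20.465,13.185): [(19.0408, 16.2282) (45.8612, 9.0589) (48.1548, 19.4376) (22.9351, 52) (2.2996, 52)]  |A|=1030.9668
7. canonical 5-gon: [(19.0408, 16.2282) (45.8612, 9.0589) (48.1548, 19.4376) (22.9351, 52) (2.2996, 52)]
8. shoelace: 1030.9668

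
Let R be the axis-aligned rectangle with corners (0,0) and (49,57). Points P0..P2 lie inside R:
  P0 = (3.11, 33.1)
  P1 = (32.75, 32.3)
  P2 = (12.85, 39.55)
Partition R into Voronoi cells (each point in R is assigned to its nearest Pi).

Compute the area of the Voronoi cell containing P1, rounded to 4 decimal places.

Area of P1's cell: 1567.8287

1. box [0,49]×[0,57]: [(0, 0) (49, 0) (49, 57) (0, 57)]
2. ⊥bis P1·P0 via (17.93,32.7): [(17.0474, 0) (49, 0) (49, 57) (18.5859, 57)]  |A|=1777.4515
3. ⊥bis P1·P2 via (22.8,35.925): [(17.6344, 21.7462) (17.0474, 0) (49, 0) (49, 57) (30.4781, 57)]  |A|=1567.8287
4. canonical 5-gon: [(17.6344, 21.7462) (17.0474, 0) (49, 0) (49, 57) (30.4781, 57)]
5. shoelace: 1567.8287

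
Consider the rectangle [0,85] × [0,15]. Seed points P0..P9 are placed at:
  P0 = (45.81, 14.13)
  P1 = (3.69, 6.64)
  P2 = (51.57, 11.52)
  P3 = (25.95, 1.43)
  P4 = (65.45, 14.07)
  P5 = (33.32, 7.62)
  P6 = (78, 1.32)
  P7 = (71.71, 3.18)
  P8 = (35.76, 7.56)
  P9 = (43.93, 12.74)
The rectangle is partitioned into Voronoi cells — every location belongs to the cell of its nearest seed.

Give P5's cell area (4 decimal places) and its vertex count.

Area of P5's cell: 111.0220 (4 vertices)

1. box [0,85]×[0,15]: [(0, 0) (85, 0) (85, 15) (0, 15)]
2. ⊥bis P5·P0 via (39.565,10.875): [(0, 0) (45.2332, 0) (37.415, 15) (0, 15)]  |A|=619.8616
3. ⊥bis P5·P1 via (18.505,7.13): [(18.7408, 0) (45.2332, 0) (37.415, 15) (18.2447, 15)]  |A|=342.4702
4. ⊥bis P5·P2 via (42.445,9.57): [(18.7408, 0) (44.4901, 0) (43.9737, 2.4166) (37.415, 15) (18.2447, 15)]  |A|=341.5723
5. ⊥bis P5·P3 via (29.635,4.525): [(33.4355, 0) (44.4901, 0) (43.9737, 2.4166) (37.415, 15) (20.8371, 15)]  |A|=211.9188
6. ⊥bis P5·P4 via (49.385,10.845): [(33.4355, 0) (44.4901, 0) (43.9737, 2.4166) (37.415, 15) (20.8371, 15)]  |A|=211.9188
7. ⊥bis P5·P6 via (55.66,4.47): [(33.4355, 0) (44.4901, 0) (43.9737, 2.4166) (37.415, 15) (20.8371, 15)]  |A|=211.9188
8. ⊥bis P5·P7 via (52.515,5.4): [(33.4355, 0) (44.4901, 0) (43.9737, 2.4166) (37.415, 15) (20.8371, 15)]  |A|=211.9188
9. ⊥bis P5·P8 via (34.54,7.59): [(33.4355, 0) (34.3534, 0) (34.7222, 15) (20.8371, 15)]  |A|=111.022
10. ⊥bis P5·P9 via (38.625,10.18): [(33.4355, 0) (34.3534, 0) (34.7222, 15) (20.8371, 15)]  |A|=111.022
11. canonical 4-gon: [(33.4355, 0) (34.3534, 0) (34.7222, 15) (20.8371, 15)]
12. shoelace: 111.022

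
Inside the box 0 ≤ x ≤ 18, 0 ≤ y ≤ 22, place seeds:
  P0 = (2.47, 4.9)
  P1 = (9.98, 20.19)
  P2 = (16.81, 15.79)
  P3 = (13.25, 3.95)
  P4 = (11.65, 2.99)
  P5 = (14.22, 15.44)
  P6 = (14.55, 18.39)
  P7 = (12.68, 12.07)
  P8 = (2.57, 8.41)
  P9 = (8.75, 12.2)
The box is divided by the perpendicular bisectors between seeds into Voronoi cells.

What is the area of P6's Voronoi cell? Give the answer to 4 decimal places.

1. box [0,18]×[0,22]: [(0, 0) (18, 0) (18, 22) (0, 22)]
2. ⊥bis P6·P0 via (8.51,11.645): [(0, 19.2655) (18, 3.1469) (18, 22) (0, 22)]  |A|=194.2881
3. ⊥bis P6·P1 via (12.265,19.29): [(9.0599, 11.1526) (18, 3.1469) (18, 22) (13.3324, 22)]  |A|=109.59
4. ⊥bis P6·P2 via (15.68,17.09): [(9.1695, 11.4309) (18, 19.1066) (18, 22) (13.3324, 22)]  |A|=37.4413
5. ⊥bis P6·P3 via (13.9,11.17): [(9.2323, 11.5902) (9.3415, 11.5804) (18, 19.1066) (18, 22) (13.3324, 22)]  |A|=37.4322
6. ⊥bis P6·P4 via (13.1,10.69): [(9.2323, 11.5902) (9.3415, 11.5804) (18, 19.1066) (18, 22) (13.3324, 22)]  |A|=37.4322
7. ⊥bis P6·P5 via (14.385,16.915): [(11.4585, 17.2424) (15.354, 16.8066) (18, 19.1066) (18, 22) (13.3324, 22)]  |A|=25.6232
8. ⊥bis P6·P7 via (13.615,15.23): [(11.4585, 17.2424) (15.354, 16.8066) (18, 19.1066) (18, 22) (13.3324, 22)]  |A|=25.6232
9. ⊥bis P6·P8 via (8.56,13.4): [(11.4585, 17.2424) (15.354, 16.8066) (18, 19.1066) (18, 22) (13.3324, 22)]  |A|=25.6232
10. ⊥bis P6·P9 via (11.65,15.295): [(11.4585, 17.2424) (15.354, 16.8066) (18, 19.1066) (18, 22) (13.3324, 22)]  |A|=25.6232
11. canonical 5-gon: [(11.4585, 17.2424) (15.354, 16.8066) (18, 19.1066) (18, 22) (13.3324, 22)]
12. shoelace: 25.6232

Area of P6's cell: 25.6232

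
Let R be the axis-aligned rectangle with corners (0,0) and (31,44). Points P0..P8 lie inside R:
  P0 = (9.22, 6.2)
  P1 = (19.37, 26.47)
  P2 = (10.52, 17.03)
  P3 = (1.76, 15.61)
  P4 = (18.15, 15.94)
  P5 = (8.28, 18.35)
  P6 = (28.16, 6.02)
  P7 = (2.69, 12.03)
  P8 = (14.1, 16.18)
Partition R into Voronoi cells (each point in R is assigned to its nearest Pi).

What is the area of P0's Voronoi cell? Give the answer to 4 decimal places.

1. box [0,31]×[0,44]: [(0, 0) (31, 0) (31, 44) (0, 44)]
2. ⊥bis P0·P1 via (14.295,16.335): [(0, 23.4931) (0, 0) (31, 0) (31, 7.9701)]  |A|=487.6799
3. ⊥bis P0·P2 via (9.87,11.615): [(28.0883, 9.4281) (0, 12.7998) (0, 0) (31, 0) (31, 7.9701)]  |A|=337.5012
4. ⊥bis P0·P3 via (5.49,10.905): [(28.0883, 9.4281) (6.8438, 11.9783) (0, 6.5527) (0, 0) (31, 0) (31, 7.9701)]  |A|=316.1243
5. ⊥bis P0·P4 via (13.685,11.07): [(13.5757, 11.1702) (6.8438, 11.9783) (0, 6.5527) (0, 0) (25.7591, 0)]  |A|=209.3731
6. ⊥bis P0·P5 via (8.75,12.275): [(13.5757, 11.1702) (6.8438, 11.9783) (0, 6.5527) (0, 0) (25.7591, 0)]  |A|=209.3731
7. ⊥bis P0·P6 via (18.69,6.11): [(18.6935, 6.478) (13.5757, 11.1702) (6.8438, 11.9783) (0, 6.5527) (0, 0) (18.6319, 0)]  |A|=186.2881
8. ⊥bis P0·P7 via (5.955,9.115): [(18.6935, 6.478) (13.5757, 11.1702) (8.3499, 11.7975) (0, 2.445) (0, 0) (18.6319, 0)]  |A|=164.4343
9. ⊥bis P0·P8 via (11.66,11.19): [(18.6935, 6.478) (15.7188, 9.2053) (11.0904, 11.4685) (8.3499, 11.7975) (0, 2.445) (0, 0) (18.6319, 0)]  |A|=162.3123
10. canonical 7-gon: [(18.6935, 6.478) (15.7188, 9.2053) (11.0904, 11.4685) (8.3499, 11.7975) (0, 2.445) (0, 0) (18.6319, 0)]
11. shoelace: 162.3123

Area of P0's cell: 162.3123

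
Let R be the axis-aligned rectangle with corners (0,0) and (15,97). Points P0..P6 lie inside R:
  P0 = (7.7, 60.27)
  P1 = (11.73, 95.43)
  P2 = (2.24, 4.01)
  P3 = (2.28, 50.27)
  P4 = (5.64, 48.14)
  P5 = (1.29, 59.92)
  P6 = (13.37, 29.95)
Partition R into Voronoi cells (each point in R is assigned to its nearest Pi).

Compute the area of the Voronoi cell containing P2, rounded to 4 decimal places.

Area of P2's cell: 256.6630

1. box [0,15]×[0,97]: [(0, 0) (15, 0) (15, 97) (0, 97)]
2. ⊥bis P2·P0 via (4.97,32.14): [(0, 32.6223) (0, 0) (15, 0) (15, 31.1666)]  |A|=478.417
3. ⊥bis P2·P1 via (6.985,49.72): [(0, 32.6223) (0, 0) (15, 0) (15, 31.1666)]  |A|=478.417
4. ⊥bis P2·P3 via (2.26,27.14): [(0, 27.142) (0, 0) (15, 0) (15, 27.129)]  |A|=407.032
5. ⊥bis P2·P4 via (3.94,26.075): [(0, 26.3786) (0, 0) (15, 0) (15, 25.2229)]  |A|=387.0108
6. ⊥bis P2·P5 via (1.765,31.965): [(0, 26.3786) (0, 0) (15, 0) (15, 25.2229)]  |A|=387.0108
7. ⊥bis P2·P6 via (7.805,16.98): [(0, 20.3289) (0, 0) (15, 0) (15, 13.8929)]  |A|=256.663
8. canonical 4-gon: [(0, 20.3289) (0, 0) (15, 0) (15, 13.8929)]
9. shoelace: 256.663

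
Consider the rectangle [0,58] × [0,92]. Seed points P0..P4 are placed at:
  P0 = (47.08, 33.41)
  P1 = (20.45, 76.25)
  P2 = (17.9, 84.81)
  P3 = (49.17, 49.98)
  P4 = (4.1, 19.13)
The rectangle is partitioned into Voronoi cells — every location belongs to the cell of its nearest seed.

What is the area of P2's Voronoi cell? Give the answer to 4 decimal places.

Area of P2's cell: 495.5187

1. box [0,58]×[0,92]: [(0, 0) (58, 0) (58, 92) (0, 92)]
2. ⊥bis P2·P0 via (32.49,59.11): [(0, 40.6653) (58, 73.5921) (58, 92) (0, 92)]  |A|=2022.5347
3. ⊥bis P2·P1 via (19.175,80.53): [(0, 74.8178) (57.6782, 92) (0, 92)]  |A|=495.5187
4. ⊥bis P2·P3 via (33.535,67.395): [(0, 74.8178) (57.6782, 92) (0, 92)]  |A|=495.5187
5. ⊥bis P2·P4 via (11,51.97): [(0, 74.8178) (57.6782, 92) (0, 92)]  |A|=495.5187
6. canonical 3-gon: [(0, 74.8178) (57.6782, 92) (0, 92)]
7. shoelace: 495.5187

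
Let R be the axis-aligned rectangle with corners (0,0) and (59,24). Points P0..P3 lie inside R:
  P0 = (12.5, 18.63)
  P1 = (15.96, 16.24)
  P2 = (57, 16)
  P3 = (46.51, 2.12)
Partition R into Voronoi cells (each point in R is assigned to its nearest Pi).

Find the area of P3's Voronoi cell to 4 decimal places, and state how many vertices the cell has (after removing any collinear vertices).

Area of P3's cell: 369.7492 (4 vertices)

1. box [0,59]×[0,24]: [(0, 0) (59, 0) (59, 24) (0, 24)]
2. ⊥bis P3·P0 via (29.505,10.375): [(24.4685, 0) (59, 0) (59, 24) (36.1192, 24)]  |A|=688.9476
3. ⊥bis P3·P1 via (31.235,9.18): [(26.9921, 0) (59, 0) (59, 24) (38.0847, 24)]  |A|=635.0788
4. ⊥bis P3·P2 via (51.755,9.06): [(36.5061, 20.5846) (26.9921, 0) (59, 0) (59, 3.5845)]  |A|=369.7492
5. canonical 4-gon: [(36.5061, 20.5846) (26.9921, 0) (59, 0) (59, 3.5845)]
6. shoelace: 369.7492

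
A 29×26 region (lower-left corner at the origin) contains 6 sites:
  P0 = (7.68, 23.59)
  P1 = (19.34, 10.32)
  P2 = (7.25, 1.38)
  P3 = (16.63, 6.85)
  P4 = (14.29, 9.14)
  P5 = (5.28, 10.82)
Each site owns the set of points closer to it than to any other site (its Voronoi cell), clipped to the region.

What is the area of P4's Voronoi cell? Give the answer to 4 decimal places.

1. box [0,29]×[0,26]: [(0, 0) (29, 0) (29, 26) (0, 26)]
2. ⊥bis P4·P0 via (10.985,16.365): [(0, 11.34) (0, 0) (29, 0) (29, 24.6058)]  |A|=521.2141
3. ⊥bis P4·P1 via (16.815,9.73): [(14.8514, 18.1336) (0, 11.34) (0, 0) (19.0885, 0)]  |A|=257.2799
4. ⊥bis P4·P2 via (10.77,5.26): [(14.8514, 18.1336) (2.7045, 12.5772) (16.568, 0) (19.0885, 0)]  |A|=137.7564
5. ⊥bis P4·P3 via (15.46,7.995): [(16.8811, 9.4471) (14.8514, 18.1336) (2.7045, 12.5772) (11.8365, 4.2924)]  |A|=102.829
6. ⊥bis P4·P5 via (9.785,9.98): [(16.8811, 9.4471) (14.8514, 18.1336) (10.9747, 16.3603) (9.1748, 6.7072) (11.8365, 4.2924)]  |A|=66.3175
7. canonical 5-gon: [(16.8811, 9.4471) (14.8514, 18.1336) (10.9747, 16.3603) (9.1748, 6.7072) (11.8365, 4.2924)]
8. shoelace: 66.3175

Area of P4's cell: 66.3175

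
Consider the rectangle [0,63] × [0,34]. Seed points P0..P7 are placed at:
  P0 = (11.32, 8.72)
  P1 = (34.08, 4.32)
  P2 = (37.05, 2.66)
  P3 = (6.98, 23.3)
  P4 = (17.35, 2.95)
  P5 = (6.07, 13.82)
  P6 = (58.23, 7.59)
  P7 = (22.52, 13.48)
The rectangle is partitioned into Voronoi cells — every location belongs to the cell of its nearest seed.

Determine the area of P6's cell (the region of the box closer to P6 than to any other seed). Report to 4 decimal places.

1. box [0,63]×[0,34]: [(0, 0) (63, 0) (63, 34) (0, 34)]
2. ⊥bis P6·P0 via (34.775,8.155): [(34.5786, 0) (63, 0) (63, 34) (35.3976, 34)]  |A|=952.4058
3. ⊥bis P6·P1 via (46.155,5.955): [(46.9613, 0) (63, 0) (63, 34) (42.3576, 34)]  |A|=623.5782
4. ⊥bis P6·P2 via (47.64,5.125): [(44.3585, 19.2229) (48.8329, 0) (63, 0) (63, 34) (42.3576, 34)]  |A|=605.5894
5. ⊥bis P6·P3 via (32.605,15.445): [(44.3585, 19.2229) (48.8329, 0) (63, 0) (63, 34) (42.3576, 34)]  |A|=605.5894
6. ⊥bis P6·P4 via (37.79,5.27): [(44.3585, 19.2229) (48.8329, 0) (63, 0) (63, 34) (42.3576, 34)]  |A|=605.5894
7. ⊥bis P6·P5 via (32.15,10.705): [(44.3585, 19.2229) (48.8329, 0) (63, 0) (63, 34) (42.3576, 34)]  |A|=605.5894
8. ⊥bis P6·P7 via (40.375,10.535): [(43.2086, 27.7148) (44.3585, 19.2229) (48.8329, 0) (63, 0) (63, 34) (44.2453, 34)]  |A|=599.6571
9. canonical 6-gon: [(43.2086, 27.7148) (44.3585, 19.2229) (48.8329, 0) (63, 0) (63, 34) (44.2453, 34)]
10. shoelace: 599.6571

Area of P6's cell: 599.6571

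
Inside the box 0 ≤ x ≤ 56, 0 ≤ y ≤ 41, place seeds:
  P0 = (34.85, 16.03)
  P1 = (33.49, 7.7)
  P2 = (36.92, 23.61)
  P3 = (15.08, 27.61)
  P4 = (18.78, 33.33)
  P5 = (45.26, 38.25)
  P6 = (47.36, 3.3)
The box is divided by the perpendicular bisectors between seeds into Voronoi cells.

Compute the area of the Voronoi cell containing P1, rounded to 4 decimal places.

Area of P1's cell: 356.3246

1. box [0,56]×[0,41]: [(0, 0) (56, 0) (56, 41) (0, 41)]
2. ⊥bis P1·P0 via (34.17,11.865): [(0, 17.4438) (0, 0) (56, 0) (56, 8.3009)]  |A|=720.8514
3. ⊥bis P1·P2 via (35.205,15.655): [(0, 17.4438) (0, 0) (56, 0) (56, 8.3009)]  |A|=720.8514
4. ⊥bis P1·P3 via (24.285,17.655): [(20.4464, 14.1056) (5.1915, 0) (56, 0) (56, 8.3009)]  |A|=505.9056
5. ⊥bis P1·P4 via (26.135,20.515): [(20.4464, 14.1056) (5.1915, 0) (56, 0) (56, 8.3009)]  |A|=505.9056
6. ⊥bis P1·P5 via (39.375,22.975): [(20.4464, 14.1056) (5.1915, 0) (56, 0) (56, 8.3009)]  |A|=505.9056
7. ⊥bis P1·P6 via (40.425,5.5): [(42.0367, 10.5806) (20.4464, 14.1056) (5.1915, 0) (38.6802, 0)]  |A|=356.3246
8. canonical 4-gon: [(42.0367, 10.5806) (20.4464, 14.1056) (5.1915, 0) (38.6802, 0)]
9. shoelace: 356.3246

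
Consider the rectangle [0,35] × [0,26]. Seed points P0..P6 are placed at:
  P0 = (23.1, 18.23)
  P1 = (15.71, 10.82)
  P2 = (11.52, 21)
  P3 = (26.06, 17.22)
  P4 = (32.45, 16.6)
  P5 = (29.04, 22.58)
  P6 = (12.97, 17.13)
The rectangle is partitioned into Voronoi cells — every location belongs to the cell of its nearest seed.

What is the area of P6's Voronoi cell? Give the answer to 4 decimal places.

Area of P6's cell: 111.2410

1. box [0,35]×[0,26]: [(0, 0) (35, 0) (35, 26) (0, 26)]
2. ⊥bis P6·P0 via (18.035,17.68): [(0, 0) (19.9548, 0) (17.1315, 26) (0, 26)]  |A|=482.123
3. ⊥bis P6·P1 via (14.34,13.975): [(0, 7.7481) (18.2528, 15.6741) (17.1315, 26) (0, 26)]  |A|=255.0237
4. ⊥bis P6·P2 via (12.245,19.065): [(0, 14.4771) (0, 7.7481) (18.2528, 15.6741) (17.6641, 21.0954)]  |A|=111.241
5. ⊥bis P6·P3 via (19.515,17.175): [(0, 14.4771) (0, 7.7481) (18.2528, 15.6741) (17.6641, 21.0954)]  |A|=111.241
6. ⊥bis P6·P4 via (22.71,16.865): [(0, 14.4771) (0, 7.7481) (18.2528, 15.6741) (17.6641, 21.0954)]  |A|=111.241
7. ⊥bis P6·P5 via (21.005,19.855): [(0, 14.4771) (0, 7.7481) (18.2528, 15.6741) (17.6641, 21.0954)]  |A|=111.241
8. canonical 4-gon: [(0, 14.4771) (0, 7.7481) (18.2528, 15.6741) (17.6641, 21.0954)]
9. shoelace: 111.241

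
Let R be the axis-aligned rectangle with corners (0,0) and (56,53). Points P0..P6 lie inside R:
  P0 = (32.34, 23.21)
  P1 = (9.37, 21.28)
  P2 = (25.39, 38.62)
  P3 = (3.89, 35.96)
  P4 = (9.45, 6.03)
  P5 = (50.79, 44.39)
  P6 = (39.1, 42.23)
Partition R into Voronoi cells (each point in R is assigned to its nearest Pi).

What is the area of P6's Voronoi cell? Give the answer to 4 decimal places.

1. box [0,56]×[0,53]: [(0, 0) (56, 0) (56, 53) (0, 53)]
2. ⊥bis P6·P0 via (35.72,32.72): [(0, 45.4154) (56, 25.5122) (56, 53) (0, 53)]  |A|=982.0268
3. ⊥bis P6·P1 via (24.235,31.755): [(19.4902, 38.4883) (56, 25.5122) (56, 53) (9.2642, 53)]  |A|=840.8952
4. ⊥bis P6·P2 via (32.245,40.425): [(34.1245, 33.2871) (56, 25.5122) (56, 53) (28.9339, 53)]  |A|=567.4315
5. ⊥bis P6·P3 via (21.495,39.095): [(34.1245, 33.2871) (56, 25.5122) (56, 53) (28.9339, 53)]  |A|=567.4315
6. ⊥bis P6·P4 via (24.275,24.13): [(34.1245, 33.2871) (56, 25.5122) (56, 53) (28.9339, 53)]  |A|=567.4315
7. ⊥bis P6·P5 via (44.945,43.31): [(34.1245, 33.2871) (47.6877, 28.4665) (43.1545, 53) (28.9339, 53)]  |A|=295.6158
8. canonical 4-gon: [(34.1245, 33.2871) (47.6877, 28.4665) (43.1545, 53) (28.9339, 53)]
9. shoelace: 295.6158

Area of P6's cell: 295.6158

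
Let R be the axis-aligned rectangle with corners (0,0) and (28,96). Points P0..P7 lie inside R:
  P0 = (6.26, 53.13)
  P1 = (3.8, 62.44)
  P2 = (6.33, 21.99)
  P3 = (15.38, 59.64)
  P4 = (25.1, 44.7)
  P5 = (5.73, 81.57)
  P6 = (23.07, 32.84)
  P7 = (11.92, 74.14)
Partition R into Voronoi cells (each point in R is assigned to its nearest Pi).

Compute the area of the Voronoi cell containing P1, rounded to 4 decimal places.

Area of P1's cell: 123.6469

1. box [0,28]×[0,96]: [(0, 0) (28, 0) (28, 96) (0, 96)]
2. ⊥bis P1·P0 via (5.03,57.785): [(0, 56.4559) (28, 63.8544) (28, 96) (0, 96)]  |A|=1003.6555
3. ⊥bis P1·P2 via (5.065,42.215): [(0, 56.4559) (28, 63.8544) (28, 96) (0, 96)]  |A|=1003.6555
4. ⊥bis P1·P3 via (9.59,61.04): [(0, 56.4559) (9.0605, 58.85) (18.0432, 96) (0, 96)]  |A|=514.2964
5. ⊥bis P1·P4 via (14.45,53.57): [(0, 56.4559) (9.0605, 58.85) (18.0432, 96) (0, 96)]  |A|=514.2964
6. ⊥bis P1·P5 via (4.765,72.005): [(0, 72.4857) (0, 56.4559) (9.0605, 58.85) (12.0633, 71.2687)]  |A|=149.3511
7. ⊥bis P1·P6 via (13.435,47.64): [(0, 72.4857) (0, 56.4559) (9.0605, 58.85) (12.0633, 71.2687)]  |A|=149.3511
8. ⊥bis P1·P7 via (7.86,68.29): [(2.123, 72.2715) (0, 72.4857) (0, 56.4559) (9.0605, 58.85) (10.8425, 66.2201)]  |A|=123.6469
9. canonical 5-gon: [(2.123, 72.2715) (0, 72.4857) (0, 56.4559) (9.0605, 58.85) (10.8425, 66.2201)]
10. shoelace: 123.6469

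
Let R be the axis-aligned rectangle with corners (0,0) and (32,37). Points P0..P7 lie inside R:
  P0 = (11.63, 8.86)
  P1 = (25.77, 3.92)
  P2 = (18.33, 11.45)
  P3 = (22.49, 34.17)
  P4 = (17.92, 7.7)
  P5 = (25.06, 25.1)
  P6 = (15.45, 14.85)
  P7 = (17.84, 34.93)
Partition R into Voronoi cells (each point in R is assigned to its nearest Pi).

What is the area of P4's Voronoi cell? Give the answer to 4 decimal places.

1. box [0,32]×[0,37]: [(0, 0) (32, 0) (32, 37) (0, 37)]
2. ⊥bis P4·P0 via (14.775,8.28): [(13.248, 0) (32, 0) (32, 37) (20.0715, 37)]  |A|=567.5885
3. ⊥bis P4·P1 via (21.845,5.81): [(13.248, 0) (19.0473, 0) (32, 26.8991) (32, 37) (20.0715, 37)]  |A|=393.3809
4. ⊥bis P4·P2 via (18.125,9.575): [(15.0753, 9.9084) (13.248, 0) (19.0473, 0) (23.3812, 9.0003)]  |A|=68.0768
5. ⊥bis P4·P3 via (20.205,20.935): [(15.0753, 9.9084) (13.248, 0) (19.0473, 0) (23.3812, 9.0003)]  |A|=68.0768
6. ⊥bis P4·P5 via (21.49,16.4): [(15.0753, 9.9084) (13.248, 0) (19.0473, 0) (23.3812, 9.0003)]  |A|=68.0768
7. ⊥bis P4·P6 via (16.685,11.275): [(15.0753, 9.9084) (13.248, 0) (19.0473, 0) (23.3812, 9.0003)]  |A|=68.0768
8. ⊥bis P4·P7 via (17.88,21.315): [(15.0753, 9.9084) (13.248, 0) (19.0473, 0) (23.3812, 9.0003)]  |A|=68.0768
9. canonical 4-gon: [(15.0753, 9.9084) (13.248, 0) (19.0473, 0) (23.3812, 9.0003)]
10. shoelace: 68.0768

Area of P4's cell: 68.0768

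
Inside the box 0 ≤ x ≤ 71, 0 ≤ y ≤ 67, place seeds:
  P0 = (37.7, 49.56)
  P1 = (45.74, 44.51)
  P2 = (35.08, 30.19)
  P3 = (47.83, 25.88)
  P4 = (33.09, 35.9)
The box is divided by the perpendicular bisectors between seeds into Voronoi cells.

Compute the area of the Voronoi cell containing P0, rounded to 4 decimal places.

Area of P0's cell: 922.3326

1. box [0,71]×[0,67]: [(0, 0) (71, 0) (71, 67) (0, 67)]
2. ⊥bis P0·P1 via (41.72,47.035): [(0, 0) (12.1769, 0) (54.2602, 67) (0, 67)]  |A|=2225.6421
3. ⊥bis P0·P2 via (36.39,39.875): [(0, 44.7971) (37.1575, 39.7712) (54.2602, 67) (0, 67)]  |A|=1151.2223
4. ⊥bis P0·P3 via (42.765,37.72): [(0, 44.7971) (37.1575, 39.7712) (54.2602, 67) (0, 67)]  |A|=1151.2223
5. ⊥bis P0·P4 via (35.395,42.73): [(0, 54.6752) (38.3827, 41.7217) (54.2602, 67) (0, 67)]  |A|=922.3326
6. canonical 4-gon: [(0, 54.6752) (38.3827, 41.7217) (54.2602, 67) (0, 67)]
7. shoelace: 922.3326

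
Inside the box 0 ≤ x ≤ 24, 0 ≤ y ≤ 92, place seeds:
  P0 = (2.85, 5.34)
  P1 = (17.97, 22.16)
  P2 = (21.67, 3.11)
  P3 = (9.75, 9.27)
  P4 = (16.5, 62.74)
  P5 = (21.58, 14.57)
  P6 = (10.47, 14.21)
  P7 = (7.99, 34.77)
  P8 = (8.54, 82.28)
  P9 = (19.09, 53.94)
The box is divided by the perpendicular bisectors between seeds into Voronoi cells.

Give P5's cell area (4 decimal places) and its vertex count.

1. box [0,24]×[0,92]: [(0, 0) (24, 0) (24, 92) (0, 92)]
2. ⊥bis P5·P0 via (12.215,9.955): [(0, 34.7423) (17.1207, 0) (24, 0) (24, 92) (0, 92)]  |A|=1910.5928
3. ⊥bis P5·P1 via (19.775,18.365): [(10.293, 13.8551) (17.1207, 0) (24, 0) (24, 20.3745)]  |A|=187.2928
4. ⊥bis P5·P2 via (21.625,8.84): [(10.293, 13.8551) (12.7986, 8.7707) (24, 8.8587) (24, 20.3745)]  |A|=107.5104
5. ⊥bis P5·P3 via (15.665,11.92): [(14.0067, 15.6214) (17.0609, 8.8042) (24, 8.8587) (24, 20.3745)]  |A|=81.2768
6. ⊥bis P5·P4 via (19.04,38.655): [(14.0067, 15.6214) (17.0609, 8.8042) (24, 8.8587) (24, 20.3745)]  |A|=81.2768
7. ⊥bis P5·P6 via (16.025,14.39): [(15.9551, 16.5481) (16.1393, 10.8612) (17.0609, 8.8042) (24, 8.8587) (24, 20.3745)]  |A|=75.6513
8. ⊥bis P5·P7 via (14.785,24.67): [(15.9551, 16.5481) (16.1393, 10.8612) (17.0609, 8.8042) (24, 8.8587) (24, 20.3745)]  |A|=75.6513
9. ⊥bis P5·P8 via (15.06,48.425): [(15.9551, 16.5481) (16.1393, 10.8612) (17.0609, 8.8042) (24, 8.8587) (24, 20.3745)]  |A|=75.6513
10. ⊥bis P5·P9 via (20.335,34.255): [(15.9551, 16.5481) (16.1393, 10.8612) (17.0609, 8.8042) (24, 8.8587) (24, 20.3745)]  |A|=75.6513
11. canonical 5-gon: [(15.9551, 16.5481) (16.1393, 10.8612) (17.0609, 8.8042) (24, 8.8587) (24, 20.3745)]
12. shoelace: 75.6513

Area of P5's cell: 75.6513 (5 vertices)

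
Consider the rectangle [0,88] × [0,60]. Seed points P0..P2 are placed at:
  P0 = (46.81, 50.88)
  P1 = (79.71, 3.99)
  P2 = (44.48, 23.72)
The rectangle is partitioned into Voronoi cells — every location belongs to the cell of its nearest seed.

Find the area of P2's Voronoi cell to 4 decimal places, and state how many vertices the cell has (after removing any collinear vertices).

1. box [0,88]×[0,60]: [(0, 0) (88, 0) (88, 60) (0, 60)]
2. ⊥bis P2·P0 via (45.645,37.3): [(0, 41.2158) (0, 0) (88, 0) (88, 33.6665)]  |A|=3294.8187
3. ⊥bis P2·P1 via (62.095,13.855): [(73.869, 34.8787) (0, 41.2158) (0, 0) (54.3357, 0)]  |A|=2469.865
4. canonical 4-gon: [(73.869, 34.8787) (0, 41.2158) (0, 0) (54.3357, 0)]
5. shoelace: 2469.865

Area of P2's cell: 2469.8650 (4 vertices)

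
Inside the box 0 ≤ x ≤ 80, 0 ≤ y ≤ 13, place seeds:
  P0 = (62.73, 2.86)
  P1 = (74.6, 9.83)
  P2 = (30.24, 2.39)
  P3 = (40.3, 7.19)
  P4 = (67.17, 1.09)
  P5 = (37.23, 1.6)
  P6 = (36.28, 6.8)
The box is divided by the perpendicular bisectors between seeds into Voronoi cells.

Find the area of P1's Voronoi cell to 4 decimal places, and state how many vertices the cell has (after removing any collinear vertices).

Area of P1's cell: 128.0193 (5 vertices)

1. box [0,80]×[0,13]: [(0, 0) (80, 0) (80, 13) (0, 13)]
2. ⊥bis P1·P0 via (68.665,6.345): [(72.3907, 0) (80, 0) (80, 13) (64.7572, 13)]  |A|=148.5382
3. ⊥bis P1·P2 via (52.42,6.11): [(72.3907, 0) (80, 0) (80, 13) (64.7572, 13)]  |A|=148.5382
4. ⊥bis P1·P3 via (57.45,8.51): [(72.3907, 0) (80, 0) (80, 13) (64.7572, 13)]  |A|=148.5382
5. ⊥bis P1·P4 via (70.885,5.46): [(67.4899, 8.3462) (77.3077, 0) (80, 0) (80, 13) (64.7572, 13)]  |A|=128.0193
6. ⊥bis P1·P5 via (55.915,5.715): [(67.4899, 8.3462) (77.3077, 0) (80, 0) (80, 13) (64.7572, 13)]  |A|=128.0193
7. ⊥bis P1·P6 via (55.44,8.315): [(67.4899, 8.3462) (77.3077, 0) (80, 0) (80, 13) (64.7572, 13)]  |A|=128.0193
8. canonical 5-gon: [(67.4899, 8.3462) (77.3077, 0) (80, 0) (80, 13) (64.7572, 13)]
9. shoelace: 128.0193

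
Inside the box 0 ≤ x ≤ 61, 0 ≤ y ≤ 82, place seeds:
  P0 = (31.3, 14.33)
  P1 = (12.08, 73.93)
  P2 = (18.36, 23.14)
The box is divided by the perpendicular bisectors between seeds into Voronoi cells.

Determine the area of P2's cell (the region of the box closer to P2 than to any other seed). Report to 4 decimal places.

1. box [0,61]×[0,82]: [(0, 0) (61, 0) (61, 82) (0, 82)]
2. ⊥bis P2·P0 via (24.83,18.735): [(0, 0) (12.0746, 0) (61, 71.861) (61, 82) (0, 82)]  |A|=3244.0853
3. ⊥bis P2·P1 via (15.22,48.535): [(0, 46.6531) (0, 0) (12.0746, 0) (47.8672, 52.5717)]  |A|=1433.967
4. canonical 4-gon: [(0, 46.6531) (0, 0) (12.0746, 0) (47.8672, 52.5717)]
5. shoelace: 1433.967

Area of P2's cell: 1433.9670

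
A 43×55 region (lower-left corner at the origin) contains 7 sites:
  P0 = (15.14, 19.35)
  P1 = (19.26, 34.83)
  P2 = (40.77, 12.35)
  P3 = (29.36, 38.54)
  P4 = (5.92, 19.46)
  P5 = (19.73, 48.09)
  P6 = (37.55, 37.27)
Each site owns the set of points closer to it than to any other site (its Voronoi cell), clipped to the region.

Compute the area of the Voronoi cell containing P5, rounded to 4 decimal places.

1. box [0,43]×[0,55]: [(0, 0) (43, 0) (43, 55) (0, 55)]
2. ⊥bis P5·P0 via (17.435,33.72): [(0, 36.5045) (43, 29.6371) (43, 55) (0, 55)]  |A|=942.9561
3. ⊥bis P5·P1 via (19.495,41.46): [(0, 42.151) (43, 40.6269) (43, 55) (0, 55)]  |A|=585.2759
4. ⊥bis P5·P2 via (30.25,30.22): [(0, 42.151) (43, 40.6269) (43, 55) (0, 55)]  |A|=585.2759
5. ⊥bis P5·P3 via (24.545,43.315): [(0, 42.151) (22.5964, 41.3501) (36.1329, 55) (0, 55)]  |A|=391.7765
6. ⊥bis P5·P4 via (12.825,33.775): [(0, 42.151) (22.5964, 41.3501) (36.1329, 55) (0, 55)]  |A|=391.7765
7. ⊥bis P5·P6 via (28.64,42.68): [(0, 42.151) (22.5964, 41.3501) (36.1009, 54.9677) (36.1205, 55) (0, 55)]  |A|=391.7763
8. canonical 5-gon: [(0, 42.151) (22.5964, 41.3501) (36.1009, 54.9677) (36.1205, 55) (0, 55)]
9. shoelace: 391.7763

Area of P5's cell: 391.7763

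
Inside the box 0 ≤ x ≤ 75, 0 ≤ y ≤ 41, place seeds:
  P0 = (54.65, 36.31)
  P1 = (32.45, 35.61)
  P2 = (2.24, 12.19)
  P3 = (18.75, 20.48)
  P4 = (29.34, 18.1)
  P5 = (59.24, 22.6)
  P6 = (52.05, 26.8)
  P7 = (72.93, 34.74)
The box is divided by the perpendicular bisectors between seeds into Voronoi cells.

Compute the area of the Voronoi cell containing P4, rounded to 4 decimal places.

1. box [0,75]×[0,41]: [(0, 0) (75, 0) (75, 41) (0, 41)]
2. ⊥bis P4·P0 via (41.995,27.205): [(0, 0) (61.5684, 0) (32.0698, 41) (0, 41)]  |A|=1919.5832
3. ⊥bis P4·P1 via (30.895,26.855): [(0, 32.3423) (0, 0) (61.5684, 0) (43.91, 24.5434)]  |A|=1465.6242
4. ⊥bis P4·P2 via (15.79,15.145): [(12.5247, 30.1178) (19.0928, 0) (61.5684, 0) (43.91, 24.5434)]  |A|=975.5677
5. ⊥bis P4·P3 via (24.045,19.29): [(25.9428, 27.7346) (19.7098, 0) (61.5684, 0) (43.91, 24.5434)]  |A|=772.7773
6. ⊥bis P4·P5 via (44.29,20.35): [(43.652, 24.5892) (25.9428, 27.7346) (19.7098, 0) (47.3527, 0)]  |A|=595.2396
7. ⊥bis P4·P6 via (40.695,22.45): [(46.0957, 8.3524) (39.5998, 25.3089) (25.9428, 27.7346) (19.7098, 0) (47.3527, 0)]  |A|=563.2215
8. ⊥bis P4·P7 via (51.135,26.42): [(46.0957, 8.3524) (39.5998, 25.3089) (25.9428, 27.7346) (19.7098, 0) (47.3527, 0)]  |A|=563.2215
9. canonical 5-gon: [(46.0957, 8.3524) (39.5998, 25.3089) (25.9428, 27.7346) (19.7098, 0) (47.3527, 0)]
10. shoelace: 563.2215

Area of P4's cell: 563.2215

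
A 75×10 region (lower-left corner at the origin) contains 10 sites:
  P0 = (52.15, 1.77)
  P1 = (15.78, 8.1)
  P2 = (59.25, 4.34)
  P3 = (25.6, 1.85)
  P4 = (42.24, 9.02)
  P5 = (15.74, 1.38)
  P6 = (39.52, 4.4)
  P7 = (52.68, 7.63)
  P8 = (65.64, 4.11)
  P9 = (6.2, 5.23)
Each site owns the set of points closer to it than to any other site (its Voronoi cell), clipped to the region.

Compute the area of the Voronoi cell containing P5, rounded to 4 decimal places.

1. box [0,75]×[0,10]: [(0, 0) (75, 0) (75, 10) (0, 10)]
2. ⊥bis P5·P0 via (33.945,1.575): [(0, 0) (33.9619, 0) (33.8548, 10) (0, 10)]  |A|=339.0831
3. ⊥bis P5·P1 via (15.76,4.74): [(0, 4.8338) (0, 0) (33.9619, 0) (33.9123, 4.632)]  |A|=160.6176
4. ⊥bis P5·P2 via (37.495,2.86): [(0, 4.8338) (0, 0) (33.9619, 0) (33.9123, 4.632)]  |A|=160.6176
5. ⊥bis P5·P3 via (20.67,1.615): [(20.5224, 4.7117) (0, 4.8338) (0, 0) (20.747, 0)]  |A|=98.4769
6. ⊥bis P5·P4 via (28.99,5.2): [(20.5224, 4.7117) (0, 4.8338) (0, 0) (20.747, 0)]  |A|=98.4769
7. ⊥bis P5·P6 via (27.63,2.89): [(20.5224, 4.7117) (0, 4.8338) (0, 0) (20.747, 0)]  |A|=98.4769
8. ⊥bis P5·P7 via (34.21,4.505): [(20.5224, 4.7117) (0, 4.8338) (0, 0) (20.747, 0)]  |A|=98.4769
9. ⊥bis P5·P8 via (40.69,2.745): [(20.5224, 4.7117) (0, 4.8338) (0, 0) (20.747, 0)]  |A|=98.4769
10. ⊥bis P5·P9 via (10.97,3.305): [(20.5224, 4.7117) (11.5592, 4.765) (9.6362, 0) (20.747, 0)]  |A|=47.5811
11. canonical 4-gon: [(20.5224, 4.7117) (11.5592, 4.765) (9.6362, 0) (20.747, 0)]
12. shoelace: 47.5811

Area of P5's cell: 47.5811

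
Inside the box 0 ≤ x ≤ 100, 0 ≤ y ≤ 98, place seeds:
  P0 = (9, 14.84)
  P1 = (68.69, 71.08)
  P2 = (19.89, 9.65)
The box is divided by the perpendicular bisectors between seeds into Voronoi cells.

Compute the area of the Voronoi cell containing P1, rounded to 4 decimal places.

1. box [0,100]×[0,98]: [(0, 0) (100, 0) (100, 98) (0, 98)]
2. ⊥bis P1·P0 via (38.845,42.96): [(0, 84.1879) (79.322, 0) (100, 0) (100, 98) (0, 98)]  |A|=6461.0242
3. ⊥bis P1·P2 via (44.29,40.365): [(0, 84.1879) (32.3623, 49.8403) (95.1019, 0) (100, 0) (100, 98) (0, 98)]  |A|=6067.7851
4. canonical 6-gon: [(0, 84.1879) (32.3623, 49.8403) (95.1019, 0) (100, 0) (100, 98) (0, 98)]
5. shoelace: 6067.7851

Area of P1's cell: 6067.7851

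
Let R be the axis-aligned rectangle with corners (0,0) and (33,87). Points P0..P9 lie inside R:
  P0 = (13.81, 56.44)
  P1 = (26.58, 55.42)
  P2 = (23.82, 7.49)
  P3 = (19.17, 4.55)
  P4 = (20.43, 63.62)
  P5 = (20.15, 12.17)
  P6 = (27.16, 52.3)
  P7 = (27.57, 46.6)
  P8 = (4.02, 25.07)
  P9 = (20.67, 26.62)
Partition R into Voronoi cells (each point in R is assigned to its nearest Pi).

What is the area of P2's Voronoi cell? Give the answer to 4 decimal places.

Area of P2's cell: 151.5965

1. box [0,33]×[0,87]: [(0, 0) (33, 0) (33, 87) (0, 87)]
2. ⊥bis P2·P0 via (18.815,31.965): [(0, 28.1174) (0, 0) (33, 0) (33, 34.8658)]  |A|=1039.2227
3. ⊥bis P2·P1 via (25.2,31.455): [(18.2719, 31.8539) (0, 28.1174) (0, 0) (33, 0) (33, 31.0058)]  |A|=1010.7982
4. ⊥bis P2·P3 via (21.495,6.02): [(18.2719, 31.8539) (6.6623, 29.4798) (25.3012, 0) (33, 0) (33, 31.0058)]  |A|=544.1968
5. ⊥bis P2·P4 via (22.125,35.555): [(18.2719, 31.8539) (6.6623, 29.4798) (25.3012, 0) (33, 0) (33, 31.0058)]  |A|=544.1968
6. ⊥bis P2·P5 via (21.985,9.83): [(20.047, 8.3102) (25.3012, 0) (33, 0) (33, 18.4678)]  |A|=151.5965
7. ⊥bis P2·P6 via (25.49,29.895): [(20.047, 8.3102) (25.3012, 0) (33, 0) (33, 18.4678)]  |A|=151.5965
8. ⊥bis P2·P7 via (25.695,27.045): [(20.047, 8.3102) (25.3012, 0) (33, 0) (33, 18.4678)]  |A|=151.5965
9. ⊥bis P2·P8 via (13.92,16.28): [(20.047, 8.3102) (25.3012, 0) (33, 0) (33, 18.4678)]  |A|=151.5965
10. ⊥bis P2·P9 via (22.245,17.055): [(20.047, 8.3102) (25.3012, 0) (33, 0) (33, 18.4678)]  |A|=151.5965
11. canonical 4-gon: [(20.047, 8.3102) (25.3012, 0) (33, 0) (33, 18.4678)]
12. shoelace: 151.5965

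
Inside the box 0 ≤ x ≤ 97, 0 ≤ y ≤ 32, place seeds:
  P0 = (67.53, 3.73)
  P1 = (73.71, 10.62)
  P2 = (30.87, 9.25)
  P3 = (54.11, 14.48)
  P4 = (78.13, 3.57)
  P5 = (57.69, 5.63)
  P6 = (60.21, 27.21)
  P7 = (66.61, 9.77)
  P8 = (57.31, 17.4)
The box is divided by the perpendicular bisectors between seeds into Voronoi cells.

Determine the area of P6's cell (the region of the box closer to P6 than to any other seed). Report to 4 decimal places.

1. box [0,97]×[0,32]: [(0, 0) (97, 0) (97, 32) (0, 32)]
2. ⊥bis P6·P0 via (63.87,15.47): [(0, 0) (14.2477, 0) (97, 25.7984) (97, 32) (0, 32)]  |A|=2036.5595
3. ⊥bis P6·P1 via (66.96,18.915): [(0, 0) (14.2477, 0) (62.0163, 14.8921) (83.04, 32) (0, 32)]  |A|=1808.6696
4. ⊥bis P6·P2 via (45.54,18.23): [(49.8962, 11.1136) (62.0163, 14.8921) (83.04, 32) (37.1109, 32)]  |A|=543.6025
5. ⊥bis P6·P3 via (57.16,20.845): [(38.4517, 29.8097) (64.8207, 17.1741) (83.04, 32) (37.1109, 32)]  |A|=360.8765
6. ⊥bis P6·P4 via (69.17,15.39): [(38.4517, 29.8097) (64.8207, 17.1741) (83.04, 32) (37.1109, 32)]  |A|=360.8765
7. ⊥bis P6·P5 via (58.95,16.42): [(38.4517, 29.8097) (64.8207, 17.1741) (83.04, 32) (37.1109, 32)]  |A|=360.8765
8. ⊥bis P6·P7 via (63.41,18.49): [(38.4517, 29.8097) (62.6538, 18.2125) (68.9247, 20.5137) (83.04, 32) (37.1109, 32)]  |A|=355.1275
9. ⊥bis P6·P8 via (58.76,22.305): [(38.4517, 29.8097) (46.6298, 25.8909) (67.0931, 19.8416) (68.9247, 20.5137) (83.04, 32) (37.1109, 32)]  |A|=325.0316
10. canonical 6-gon: [(38.4517, 29.8097) (46.6298, 25.8909) (67.0931, 19.8416) (68.9247, 20.5137) (83.04, 32) (37.1109, 32)]
11. shoelace: 325.0316

Area of P6's cell: 325.0316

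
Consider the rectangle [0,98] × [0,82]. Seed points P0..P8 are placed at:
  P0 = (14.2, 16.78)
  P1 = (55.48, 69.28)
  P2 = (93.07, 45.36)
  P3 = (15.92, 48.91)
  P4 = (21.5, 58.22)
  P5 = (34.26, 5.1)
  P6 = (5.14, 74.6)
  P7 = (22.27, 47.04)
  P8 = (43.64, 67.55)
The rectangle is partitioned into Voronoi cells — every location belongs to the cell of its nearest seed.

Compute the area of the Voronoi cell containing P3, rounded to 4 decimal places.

1. box [0,98]×[0,82]: [(0, 0) (98, 0) (98, 82) (0, 82)]
2. ⊥bis P3·P0 via (15.06,32.845): [(0, 33.6512) (98, 28.405) (98, 82) (0, 82)]  |A|=4995.2456
3. ⊥bis P3·P1 via (35.7,59.095): [(0, 33.6512) (50.1847, 30.9647) (23.9059, 82) (0, 82)]  |A|=1823.2073
4. ⊥bis P3·P2 via (54.495,47.135): [(0, 33.6512) (50.1847, 30.9647) (23.9059, 82) (0, 82)]  |A|=1823.2073
5. ⊥bis P3·P4 via (18.71,53.565): [(0, 64.7789) (0, 33.6512) (50.1847, 30.9647) (47.4024, 36.368)]  |A|=869.6107
6. ⊥bis P3·P5 via (25.09,27.005): [(0, 64.7789) (0, 33.6512) (36.3215, 31.7068) (47.412, 36.3495) (47.4024, 36.368)]  |A|=833.314
7. ⊥bis P3·P6 via (10.53,61.755): [(7.3039, 60.4013) (0, 57.3364) (0, 33.6512) (36.3215, 31.7068) (47.412, 36.3495) (47.4024, 36.368)]  |A|=806.1341
8. ⊥bis P3·P7 via (19.095,47.975): [(20.4365, 52.5302) (7.3039, 60.4013) (0, 57.3364) (0, 33.6512) (14.6459, 32.8672)]  |A|=437.1525
9. ⊥bis P3·P8 via (29.78,58.23): [(20.4365, 52.5302) (7.3039, 60.4013) (0, 57.3364) (0, 33.6512) (14.6459, 32.8672)]  |A|=437.1525
10. canonical 5-gon: [(20.4365, 52.5302) (7.3039, 60.4013) (0, 57.3364) (0, 33.6512) (14.6459, 32.8672)]
11. shoelace: 437.1525

Area of P3's cell: 437.1525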